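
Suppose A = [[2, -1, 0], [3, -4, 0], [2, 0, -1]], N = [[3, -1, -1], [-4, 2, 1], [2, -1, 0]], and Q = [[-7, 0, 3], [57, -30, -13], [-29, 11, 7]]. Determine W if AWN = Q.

Isolating W: multiply by A⁻¹ from the left and N⁻¹ from the right, so W = A⁻¹QN⁻¹.
det A = 5; the adjugate gives A⁻¹ = [[4/5, -1/5, 0], [3/5, -2/5, 0], [8/5, -2/5, -1]].
N has determinant 1; N⁻¹ = [[1, 1, 1], [2, 2, 1], [0, 1, 2]].
A⁻¹Q = [[-17, 6, 5], [-27, 12, 7], [-5, 1, 3]].
W = (A⁻¹Q)N⁻¹ = [[-5, 0, -1], [-3, 4, -1], [-3, 0, 2]].

W = [[-5, 0, -1], [-3, 4, -1], [-3, 0, 2]]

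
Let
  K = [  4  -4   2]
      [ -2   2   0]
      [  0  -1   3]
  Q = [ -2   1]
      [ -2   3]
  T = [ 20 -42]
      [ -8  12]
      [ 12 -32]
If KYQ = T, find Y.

Isolating Y: multiply by K⁻¹ from the left and Q⁻¹ from the right, so Y = K⁻¹TQ⁻¹.
det K = 4; the adjugate gives K⁻¹ = [[3/2, 5/2, -1], [3/2, 3, -1], [1/2, 1, 0]].
Q has determinant -4; Q⁻¹ = [[-3/4, 1/4], [-1/2, 1/2]].
K⁻¹T = [[-2, -1], [-6, 5], [2, -9]].
Y = (K⁻¹T)Q⁻¹ = [[2, -1], [2, 1], [3, -4]].

Y = [[2, -1], [2, 1], [3, -4]]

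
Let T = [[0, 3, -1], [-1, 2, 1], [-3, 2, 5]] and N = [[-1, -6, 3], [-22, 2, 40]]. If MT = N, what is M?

M = [[-4, 4, -1], [-6, 4, 6]]

Right-multiplying both sides by T⁻¹ gives M = NT⁻¹.
det T = 2; the adjugate gives T⁻¹ = [[4, -17/2, 5/2], [1, -3/2, 1/2], [2, -9/2, 3/2]].
M = NT⁻¹ = [[-1, -6, 3], [-22, 2, 40]] · [[4, -17/2, 5/2], [1, -3/2, 1/2], [2, -9/2, 3/2]] = [[-4, 4, -1], [-6, 4, 6]].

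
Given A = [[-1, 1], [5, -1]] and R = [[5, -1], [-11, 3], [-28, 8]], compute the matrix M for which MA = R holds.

Since A sits to the right of M, M = RA⁻¹.
det A = -4; the adjugate gives A⁻¹ = [[1/4, 1/4], [5/4, 1/4]].
M = RA⁻¹ = [[5, -1], [-11, 3], [-28, 8]] · [[1/4, 1/4], [5/4, 1/4]] = [[0, 1], [1, -2], [3, -5]].

M = [[0, 1], [1, -2], [3, -5]]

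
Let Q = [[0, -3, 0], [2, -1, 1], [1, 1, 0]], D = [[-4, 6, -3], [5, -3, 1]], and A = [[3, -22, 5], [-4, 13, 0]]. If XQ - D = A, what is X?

X = [[3, 2, -5], [-4, 1, -1]]

XQ = A + D = [[-1, -16, 2], [1, 10, 1]].
Right-multiplying both sides by Q⁻¹ gives X = (A + D)Q⁻¹.
det Q = -3, so Q⁻¹ = [[1/3, 0, 1], [-1/3, 0, 0], [-1, 1, -2]].
X = (A + D)Q⁻¹ = [[3, 2, -5], [-4, 1, -1]].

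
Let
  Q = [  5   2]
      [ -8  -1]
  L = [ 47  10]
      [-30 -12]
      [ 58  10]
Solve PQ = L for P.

P = [[3, -4], [-6, 0], [2, -6]]

Since Q sits to the right of P, P = LQ⁻¹.
det Q = 11; the adjugate gives Q⁻¹ = [[-1/11, -2/11], [8/11, 5/11]].
P = LQ⁻¹ = [[47, 10], [-30, -12], [58, 10]] · [[-1/11, -2/11], [8/11, 5/11]] = [[3, -4], [-6, 0], [2, -6]].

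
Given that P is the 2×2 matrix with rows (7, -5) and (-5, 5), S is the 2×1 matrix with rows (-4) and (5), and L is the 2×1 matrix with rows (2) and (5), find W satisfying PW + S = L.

PW = L − S = [[6], [0]].
P is on the left of W, so left-multiply by P⁻¹: W = P⁻¹(L − S).
P has determinant 10; P⁻¹ = [[1/2, 1/2], [1/2, 7/10]].
W = P⁻¹(L − S) = [[3], [3]].

W = [[3], [3]]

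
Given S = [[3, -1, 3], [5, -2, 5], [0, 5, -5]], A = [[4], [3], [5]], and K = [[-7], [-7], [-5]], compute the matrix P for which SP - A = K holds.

SP = K + A = [[-3], [-4], [0]].
Since S multiplies P on the left, P = S⁻¹(K + A).
det S = 5; the adjugate gives S⁻¹ = [[-3, 2, 1/5], [5, -3, 0], [5, -3, -1/5]].
P = S⁻¹(K + A) = [[1], [-3], [-3]].

P = [[1], [-3], [-3]]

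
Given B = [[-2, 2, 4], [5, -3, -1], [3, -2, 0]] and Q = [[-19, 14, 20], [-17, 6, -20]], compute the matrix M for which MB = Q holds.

B is on the right of M, so right-multiply by B⁻¹: M = QB⁻¹.
det B = -6, so B⁻¹ = [[1/3, 4/3, -5/3], [1/2, 2, -3], [1/6, -1/3, 2/3]].
M = QB⁻¹ = [[-19, 14, 20], [-17, 6, -20]] · [[1/3, 4/3, -5/3], [1/2, 2, -3], [1/6, -1/3, 2/3]] = [[4, -4, 3], [-6, -4, -3]].

M = [[4, -4, 3], [-6, -4, -3]]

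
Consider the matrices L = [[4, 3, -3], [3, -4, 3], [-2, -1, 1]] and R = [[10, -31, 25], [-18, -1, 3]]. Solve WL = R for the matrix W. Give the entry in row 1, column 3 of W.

-2

Right-multiplying both sides by L⁻¹ gives W = RL⁻¹.
L has determinant 2; L⁻¹ = [[-1/2, 0, -3/2], [-9/2, -1, -21/2], [-11/2, -1, -25/2]].
W = RL⁻¹ = [[10, -31, 25], [-18, -1, 3]] · [[-1/2, 0, -3/2], [-9/2, -1, -21/2], [-11/2, -1, -25/2]] = [[-3, 6, -2], [-3, -2, 0]].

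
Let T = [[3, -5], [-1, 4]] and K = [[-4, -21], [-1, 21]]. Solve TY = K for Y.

Left-multiplying both sides by T⁻¹ gives Y = T⁻¹K.
det T = 7, so T⁻¹ = [[4/7, 5/7], [1/7, 3/7]].
Y = T⁻¹K = [[4/7, 5/7], [1/7, 3/7]] · [[-4, -21], [-1, 21]] = [[-3, 3], [-1, 6]].

Y = [[-3, 3], [-1, 6]]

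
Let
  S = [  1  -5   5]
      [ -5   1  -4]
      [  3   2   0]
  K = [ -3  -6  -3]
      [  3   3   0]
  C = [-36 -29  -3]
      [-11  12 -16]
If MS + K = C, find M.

MS = C − K = [[-33, -23, 0], [-14, 9, -16]].
Since S sits to the right of M, M = (C − K)S⁻¹.
S has determinant 3; S⁻¹ = [[8/3, 10/3, 5], [-4, -5, -7], [-13/3, -17/3, -8]].
M = (C − K)S⁻¹ = [[4, 5, -4], [-4, -1, -5]].

M = [[4, 5, -4], [-4, -1, -5]]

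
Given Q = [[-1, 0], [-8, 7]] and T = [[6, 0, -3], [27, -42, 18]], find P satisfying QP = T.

Since Q multiplies P on the left, P = Q⁻¹T.
det Q = -7, so Q⁻¹ = [[-1, 0], [-8/7, 1/7]].
P = Q⁻¹T = [[-1, 0], [-8/7, 1/7]] · [[6, 0, -3], [27, -42, 18]] = [[-6, 0, 3], [-3, -6, 6]].

P = [[-6, 0, 3], [-3, -6, 6]]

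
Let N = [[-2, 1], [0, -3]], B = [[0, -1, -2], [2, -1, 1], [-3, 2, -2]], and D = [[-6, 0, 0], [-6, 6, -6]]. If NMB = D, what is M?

M = [[0, 5, 2], [0, -2, -2]]

Isolating M: multiply by N⁻¹ from the left and B⁻¹ from the right, so M = N⁻¹DB⁻¹.
N has determinant 6; N⁻¹ = [[-1/2, -1/6], [0, -1/3]].
B has determinant -3; B⁻¹ = [[0, 2, 1], [-1/3, 2, 4/3], [-1/3, -1, -2/3]].
N⁻¹D = [[4, -1, 1], [2, -2, 2]].
M = (N⁻¹D)B⁻¹ = [[0, 5, 2], [0, -2, -2]].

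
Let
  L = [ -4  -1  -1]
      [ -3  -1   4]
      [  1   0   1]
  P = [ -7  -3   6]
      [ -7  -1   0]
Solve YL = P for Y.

Y = [[2, 1, 4], [0, 1, -4]]

Right-multiplying both sides by L⁻¹ gives Y = PL⁻¹.
L has determinant -4; L⁻¹ = [[1/4, -1/4, 5/4], [-7/4, 3/4, -19/4], [-1/4, 1/4, -1/4]].
Y = PL⁻¹ = [[-7, -3, 6], [-7, -1, 0]] · [[1/4, -1/4, 5/4], [-7/4, 3/4, -19/4], [-1/4, 1/4, -1/4]] = [[2, 1, 4], [0, 1, -4]].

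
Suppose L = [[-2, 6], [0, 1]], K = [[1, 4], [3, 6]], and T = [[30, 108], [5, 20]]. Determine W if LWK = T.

W = [[3, -1], [5, 0]]

Left-multiply by L⁻¹ and right-multiply by K⁻¹: W = L⁻¹TK⁻¹.
det L = -2; the adjugate gives L⁻¹ = [[-1/2, 3], [0, 1]].
det K = -6, so K⁻¹ = [[-1, 2/3], [1/2, -1/6]].
L⁻¹T = [[0, 6], [5, 20]].
W = (L⁻¹T)K⁻¹ = [[3, -1], [5, 0]].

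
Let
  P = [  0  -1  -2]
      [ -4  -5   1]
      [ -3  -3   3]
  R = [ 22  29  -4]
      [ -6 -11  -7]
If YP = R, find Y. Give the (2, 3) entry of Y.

-2

Since P sits to the right of Y, Y = RP⁻¹.
det P = -3, so P⁻¹ = [[4, -3, 11/3], [-3, 2, -8/3], [1, -1, 4/3]].
Y = RP⁻¹ = [[22, 29, -4], [-6, -11, -7]] · [[4, -3, 11/3], [-3, 2, -8/3], [1, -1, 4/3]] = [[-3, -4, -2], [2, 3, -2]].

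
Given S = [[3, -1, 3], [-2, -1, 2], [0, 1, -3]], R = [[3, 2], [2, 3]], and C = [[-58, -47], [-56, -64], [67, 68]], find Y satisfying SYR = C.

Y = [[-1, 3], [4, 2], [-3, -4]]

Left-multiply by S⁻¹ and right-multiply by R⁻¹: Y = S⁻¹CR⁻¹.
det S = 3, so S⁻¹ = [[1/3, 0, 1/3], [-2, -3, -4], [-2/3, -1, -5/3]].
R has determinant 5; R⁻¹ = [[3/5, -2/5], [-2/5, 3/5]].
S⁻¹C = [[3, 7], [16, 14], [-17, -18]].
Y = (S⁻¹C)R⁻¹ = [[-1, 3], [4, 2], [-3, -4]].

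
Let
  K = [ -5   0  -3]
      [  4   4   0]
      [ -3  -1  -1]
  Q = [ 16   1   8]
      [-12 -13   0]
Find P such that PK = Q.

Since K sits to the right of P, P = QK⁻¹.
det K = -4; the adjugate gives K⁻¹ = [[1, -3/4, -3], [-1, 1, 3], [-2, 5/4, 5]].
P = QK⁻¹ = [[16, 1, 8], [-12, -13, 0]] · [[1, -3/4, -3], [-1, 1, 3], [-2, 5/4, 5]] = [[-1, -1, -5], [1, -4, -3]].

P = [[-1, -1, -5], [1, -4, -3]]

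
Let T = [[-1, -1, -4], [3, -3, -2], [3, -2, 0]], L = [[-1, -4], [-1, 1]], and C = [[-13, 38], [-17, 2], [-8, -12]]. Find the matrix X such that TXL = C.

Left-multiply by T⁻¹ and right-multiply by L⁻¹: X = T⁻¹CL⁻¹.
det T = -2; the adjugate gives T⁻¹ = [[2, -4, 5], [3, -6, 7], [-3/2, 5/2, -3]].
det L = -5; the adjugate gives L⁻¹ = [[-1/5, -4/5], [-1/5, 1/5]].
T⁻¹C = [[2, 8], [7, 18], [1, -16]].
X = (T⁻¹C)L⁻¹ = [[-2, 0], [-5, -2], [3, -4]].

X = [[-2, 0], [-5, -2], [3, -4]]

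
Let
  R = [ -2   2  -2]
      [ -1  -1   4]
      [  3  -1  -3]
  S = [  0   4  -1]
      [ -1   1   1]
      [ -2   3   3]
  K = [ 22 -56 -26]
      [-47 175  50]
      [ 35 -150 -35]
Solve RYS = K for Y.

Left-multiply by R⁻¹ and right-multiply by S⁻¹: Y = R⁻¹KS⁻¹.
R has determinant -4; R⁻¹ = [[-7/4, -2, -3/2], [-9/4, -3, -5/2], [-1, -1, -1]].
det S = 5, so S⁻¹ = [[0, -3, 1], [1/5, -2/5, 1/5], [-1/5, -8/5, 4/5]].
R⁻¹K = [[3, -27, -2], [4, -24, -4], [-10, 31, 11]].
Y = (R⁻¹K)S⁻¹ = [[-5, 5, -4], [-4, 4, -4], [4, 0, 5]].

Y = [[-5, 5, -4], [-4, 4, -4], [4, 0, 5]]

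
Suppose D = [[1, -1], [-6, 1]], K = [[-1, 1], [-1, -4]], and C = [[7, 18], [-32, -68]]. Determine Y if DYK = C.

Left-multiply by D⁻¹ and right-multiply by K⁻¹: Y = D⁻¹CK⁻¹.
D has determinant -5; D⁻¹ = [[-1/5, -1/5], [-6/5, -1/5]].
K has determinant 5; K⁻¹ = [[-4/5, -1/5], [1/5, -1/5]].
D⁻¹C = [[5, 10], [-2, -8]].
Y = (D⁻¹C)K⁻¹ = [[-2, -3], [0, 2]].

Y = [[-2, -3], [0, 2]]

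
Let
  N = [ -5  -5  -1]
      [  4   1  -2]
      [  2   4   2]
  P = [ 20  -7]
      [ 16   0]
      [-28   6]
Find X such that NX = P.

X = [[3, 1], [-6, 0], [-5, 2]]

Since N multiplies X on the left, X = N⁻¹P.
N has determinant -4; N⁻¹ = [[-5/2, -3/2, -11/4], [3, 2, 7/2], [-7/2, -5/2, -15/4]].
X = N⁻¹P = [[-5/2, -3/2, -11/4], [3, 2, 7/2], [-7/2, -5/2, -15/4]] · [[20, -7], [16, 0], [-28, 6]] = [[3, 1], [-6, 0], [-5, 2]].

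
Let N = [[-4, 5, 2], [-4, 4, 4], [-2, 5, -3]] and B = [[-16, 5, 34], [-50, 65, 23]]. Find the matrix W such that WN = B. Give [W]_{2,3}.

Since N sits to the right of W, W = BN⁻¹.
det N = 4; the adjugate gives N⁻¹ = [[-8, 25/4, 3], [-5, 4, 2], [-3, 5/2, 1]].
W = BN⁻¹ = [[-16, 5, 34], [-50, 65, 23]] · [[-8, 25/4, 3], [-5, 4, 2], [-3, 5/2, 1]] = [[1, 5, -4], [6, 5, 3]].

3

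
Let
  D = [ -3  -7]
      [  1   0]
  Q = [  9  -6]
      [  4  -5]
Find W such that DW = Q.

Since D multiplies W on the left, W = D⁻¹Q.
D has determinant 7; D⁻¹ = [[0, 1], [-1/7, -3/7]].
W = D⁻¹Q = [[0, 1], [-1/7, -3/7]] · [[9, -6], [4, -5]] = [[4, -5], [-3, 3]].

W = [[4, -5], [-3, 3]]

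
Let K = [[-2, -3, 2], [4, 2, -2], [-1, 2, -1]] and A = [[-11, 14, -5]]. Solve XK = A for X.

X = [[-6, -5, 3]]

Since K sits to the right of X, X = AK⁻¹.
det K = -2; the adjugate gives K⁻¹ = [[-1, -1/2, -1], [-3, -2, -2], [-5, -7/2, -4]].
X = AK⁻¹ = [[-11, 14, -5]] · [[-1, -1/2, -1], [-3, -2, -2], [-5, -7/2, -4]] = [[-6, -5, 3]].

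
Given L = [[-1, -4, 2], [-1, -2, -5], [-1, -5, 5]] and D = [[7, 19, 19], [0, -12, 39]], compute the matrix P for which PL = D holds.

L is on the right of P, so right-multiply by L⁻¹: P = DL⁻¹.
det L = 1; the adjugate gives L⁻¹ = [[-35, 10, 24], [10, -3, -7], [3, -1, -2]].
P = DL⁻¹ = [[7, 19, 19], [0, -12, 39]] · [[-35, 10, 24], [10, -3, -7], [3, -1, -2]] = [[2, -6, -3], [-3, -3, 6]].

P = [[2, -6, -3], [-3, -3, 6]]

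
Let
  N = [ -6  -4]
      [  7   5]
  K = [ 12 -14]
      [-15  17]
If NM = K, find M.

N is on the left of M, so left-multiply by N⁻¹: M = N⁻¹K.
det N = -2; the adjugate gives N⁻¹ = [[-5/2, -2], [7/2, 3]].
M = N⁻¹K = [[-5/2, -2], [7/2, 3]] · [[12, -14], [-15, 17]] = [[0, 1], [-3, 2]].

M = [[0, 1], [-3, 2]]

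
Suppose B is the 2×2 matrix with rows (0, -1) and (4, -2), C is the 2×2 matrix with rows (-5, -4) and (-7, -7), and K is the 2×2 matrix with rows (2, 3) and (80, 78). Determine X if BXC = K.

X = B⁻¹KC⁻¹ (apply B⁻¹ on the left and C⁻¹ on the right).
det B = 4, so B⁻¹ = [[-1/2, 1/4], [-1, 0]].
det C = 7; the adjugate gives C⁻¹ = [[-1, 4/7], [1, -5/7]].
B⁻¹K = [[19, 18], [-2, -3]].
X = (B⁻¹K)C⁻¹ = [[-1, -2], [-1, 1]].

X = [[-1, -2], [-1, 1]]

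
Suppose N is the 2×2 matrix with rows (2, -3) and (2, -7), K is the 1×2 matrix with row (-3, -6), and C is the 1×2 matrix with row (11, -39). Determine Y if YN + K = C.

Y = [[4, 3]]

YN = C − K = [[14, -33]].
Right-multiplying both sides by N⁻¹ gives Y = (C − K)N⁻¹.
det N = -8; the adjugate gives N⁻¹ = [[7/8, -3/8], [1/4, -1/4]].
Y = (C − K)N⁻¹ = [[4, 3]].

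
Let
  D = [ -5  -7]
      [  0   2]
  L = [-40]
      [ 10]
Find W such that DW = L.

W = [[1], [5]]

Left-multiplying both sides by D⁻¹ gives W = D⁻¹L.
det D = -10; the adjugate gives D⁻¹ = [[-1/5, -7/10], [0, 1/2]].
W = D⁻¹L = [[-1/5, -7/10], [0, 1/2]] · [[-40], [10]] = [[1], [5]].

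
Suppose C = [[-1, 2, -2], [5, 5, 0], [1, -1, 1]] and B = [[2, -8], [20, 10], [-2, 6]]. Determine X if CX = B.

C is on the left of X, so left-multiply by C⁻¹: X = C⁻¹B.
det C = 5, so C⁻¹ = [[1, 0, 2], [-1, 1/5, -2], [-2, 1/5, -3]].
X = C⁻¹B = [[1, 0, 2], [-1, 1/5, -2], [-2, 1/5, -3]] · [[2, -8], [20, 10], [-2, 6]] = [[-2, 4], [6, -2], [6, 0]].

X = [[-2, 4], [6, -2], [6, 0]]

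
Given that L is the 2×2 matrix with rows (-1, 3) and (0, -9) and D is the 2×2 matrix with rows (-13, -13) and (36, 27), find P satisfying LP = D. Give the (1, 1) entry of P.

Since L multiplies P on the left, P = L⁻¹D.
det L = 9, so L⁻¹ = [[-1, -1/3], [0, -1/9]].
P = L⁻¹D = [[-1, -1/3], [0, -1/9]] · [[-13, -13], [36, 27]] = [[1, 4], [-4, -3]].

1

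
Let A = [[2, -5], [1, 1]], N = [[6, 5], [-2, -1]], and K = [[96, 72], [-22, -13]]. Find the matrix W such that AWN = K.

Left-multiply by A⁻¹ and right-multiply by N⁻¹: W = A⁻¹KN⁻¹.
det A = 7, so A⁻¹ = [[1/7, 5/7], [-1/7, 2/7]].
det N = 4; the adjugate gives N⁻¹ = [[-1/4, -5/4], [1/2, 3/2]].
A⁻¹K = [[-2, 1], [-20, -14]].
W = (A⁻¹K)N⁻¹ = [[1, 4], [-2, 4]].

W = [[1, 4], [-2, 4]]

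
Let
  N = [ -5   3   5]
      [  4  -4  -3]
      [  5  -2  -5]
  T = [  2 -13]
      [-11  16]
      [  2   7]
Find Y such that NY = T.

Since N multiplies Y on the left, Y = N⁻¹T.
N has determinant 5; N⁻¹ = [[14/5, 1, 11/5], [1, 0, 1], [12/5, 1, 8/5]].
Y = N⁻¹T = [[14/5, 1, 11/5], [1, 0, 1], [12/5, 1, 8/5]] · [[2, -13], [-11, 16], [2, 7]] = [[-1, -5], [4, -6], [-3, -4]].

Y = [[-1, -5], [4, -6], [-3, -4]]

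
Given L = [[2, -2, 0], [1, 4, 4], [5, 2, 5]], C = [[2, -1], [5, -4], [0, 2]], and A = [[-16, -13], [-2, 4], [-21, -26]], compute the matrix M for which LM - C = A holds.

LM = A + C = [[-14, -14], [3, 0], [-21, -24]].
Left-multiplying both sides by L⁻¹ gives M = L⁻¹(A + C).
det L = -6; the adjugate gives L⁻¹ = [[-2, -5/3, 4/3], [-5/2, -5/3, 4/3], [3, 7/3, -5/3]].
M = L⁻¹(A + C) = [[-5, -4], [2, 3], [0, -2]].

M = [[-5, -4], [2, 3], [0, -2]]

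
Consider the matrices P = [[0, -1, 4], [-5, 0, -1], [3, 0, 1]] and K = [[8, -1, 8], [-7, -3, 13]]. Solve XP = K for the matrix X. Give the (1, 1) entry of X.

1

P is on the right of X, so right-multiply by P⁻¹: X = KP⁻¹.
det P = -2, so P⁻¹ = [[0, -1/2, -1/2], [-1, 6, 10], [0, 3/2, 5/2]].
X = KP⁻¹ = [[8, -1, 8], [-7, -3, 13]] · [[0, -1/2, -1/2], [-1, 6, 10], [0, 3/2, 5/2]] = [[1, 2, 6], [3, 5, 6]].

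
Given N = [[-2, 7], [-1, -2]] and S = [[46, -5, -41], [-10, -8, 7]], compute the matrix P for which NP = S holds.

P = [[-2, 6, 3], [6, 1, -5]]

N is on the left of P, so left-multiply by N⁻¹: P = N⁻¹S.
det N = 11, so N⁻¹ = [[-2/11, -7/11], [1/11, -2/11]].
P = N⁻¹S = [[-2/11, -7/11], [1/11, -2/11]] · [[46, -5, -41], [-10, -8, 7]] = [[-2, 6, 3], [6, 1, -5]].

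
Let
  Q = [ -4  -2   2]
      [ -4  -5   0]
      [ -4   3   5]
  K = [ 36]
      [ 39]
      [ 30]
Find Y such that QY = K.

Y = [[-6], [-3], [3]]

Q is on the left of Y, so left-multiply by Q⁻¹: Y = Q⁻¹K.
det Q = -4, so Q⁻¹ = [[25/4, -4, -5/2], [-5, 3, 2], [8, -5, -3]].
Y = Q⁻¹K = [[25/4, -4, -5/2], [-5, 3, 2], [8, -5, -3]] · [[36], [39], [30]] = [[-6], [-3], [3]].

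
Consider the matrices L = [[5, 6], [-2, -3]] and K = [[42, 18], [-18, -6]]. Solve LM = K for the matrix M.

M = [[6, 6], [2, -2]]

L is on the left of M, so left-multiply by L⁻¹: M = L⁻¹K.
det L = -3; the adjugate gives L⁻¹ = [[1, 2], [-2/3, -5/3]].
M = L⁻¹K = [[1, 2], [-2/3, -5/3]] · [[42, 18], [-18, -6]] = [[6, 6], [2, -2]].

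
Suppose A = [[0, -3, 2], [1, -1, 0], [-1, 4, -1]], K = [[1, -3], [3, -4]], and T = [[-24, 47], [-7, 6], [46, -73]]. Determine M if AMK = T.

M = [[5, 2], [3, 5], [0, 5]]

Left-multiply by A⁻¹ and right-multiply by K⁻¹: M = A⁻¹TK⁻¹.
A has determinant 3; A⁻¹ = [[1/3, 5/3, 2/3], [1/3, 2/3, 2/3], [1, 1, 1]].
det K = 5; the adjugate gives K⁻¹ = [[-4/5, 3/5], [-3/5, 1/5]].
A⁻¹T = [[11, -23], [18, -29], [15, -20]].
M = (A⁻¹T)K⁻¹ = [[5, 2], [3, 5], [0, 5]].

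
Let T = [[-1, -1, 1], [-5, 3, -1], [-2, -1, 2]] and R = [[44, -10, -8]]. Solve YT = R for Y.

Y = [[-2, -6, -6]]

Since T sits to the right of Y, Y = RT⁻¹.
det T = -6; the adjugate gives T⁻¹ = [[-5/6, -1/6, 1/3], [-2, 0, 1], [-11/6, -1/6, 4/3]].
Y = RT⁻¹ = [[44, -10, -8]] · [[-5/6, -1/6, 1/3], [-2, 0, 1], [-11/6, -1/6, 4/3]] = [[-2, -6, -6]].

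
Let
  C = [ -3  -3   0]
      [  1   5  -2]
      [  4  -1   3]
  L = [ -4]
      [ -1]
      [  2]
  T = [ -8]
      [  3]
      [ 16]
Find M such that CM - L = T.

CM = T + L = [[-12], [2], [18]].
C is on the left of M, so left-multiply by C⁻¹: M = C⁻¹(T + L).
det C = -6; the adjugate gives C⁻¹ = [[-13/6, -3/2, -1], [11/6, 3/2, 1], [7/2, 5/2, 2]].
M = C⁻¹(T + L) = [[5], [-1], [-1]].

M = [[5], [-1], [-1]]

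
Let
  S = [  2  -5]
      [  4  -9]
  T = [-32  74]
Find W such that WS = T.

Right-multiplying both sides by S⁻¹ gives W = TS⁻¹.
det S = 2; the adjugate gives S⁻¹ = [[-9/2, 5/2], [-2, 1]].
W = TS⁻¹ = [[-32, 74]] · [[-9/2, 5/2], [-2, 1]] = [[-4, -6]].

W = [[-4, -6]]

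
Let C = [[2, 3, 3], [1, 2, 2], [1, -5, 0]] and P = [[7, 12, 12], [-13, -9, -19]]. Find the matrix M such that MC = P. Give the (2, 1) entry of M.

Since C sits to the right of M, M = PC⁻¹.
C has determinant 5; C⁻¹ = [[2, -3, 0], [2/5, -3/5, -1/5], [-7/5, 13/5, 1/5]].
M = PC⁻¹ = [[7, 12, 12], [-13, -9, -19]] · [[2, -3, 0], [2/5, -3/5, -1/5], [-7/5, 13/5, 1/5]] = [[2, 3, 0], [-3, -5, -2]].

-3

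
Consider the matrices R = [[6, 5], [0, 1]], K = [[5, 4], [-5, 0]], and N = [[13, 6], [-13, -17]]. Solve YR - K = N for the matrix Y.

YR = N + K = [[18, 10], [-18, -17]].
Right-multiplying both sides by R⁻¹ gives Y = (N + K)R⁻¹.
det R = 6; the adjugate gives R⁻¹ = [[1/6, -5/6], [0, 1]].
Y = (N + K)R⁻¹ = [[3, -5], [-3, -2]].

Y = [[3, -5], [-3, -2]]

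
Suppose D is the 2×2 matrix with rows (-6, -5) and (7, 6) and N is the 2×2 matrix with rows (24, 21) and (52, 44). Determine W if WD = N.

D is on the right of W, so right-multiply by D⁻¹: W = ND⁻¹.
det D = -1; the adjugate gives D⁻¹ = [[-6, -5], [7, 6]].
W = ND⁻¹ = [[24, 21], [52, 44]] · [[-6, -5], [7, 6]] = [[3, 6], [-4, 4]].

W = [[3, 6], [-4, 4]]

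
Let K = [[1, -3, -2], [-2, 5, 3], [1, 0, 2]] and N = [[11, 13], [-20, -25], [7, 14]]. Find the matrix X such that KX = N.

Left-multiplying both sides by K⁻¹ gives X = K⁻¹N.
det K = -1; the adjugate gives K⁻¹ = [[-10, -6, -1], [-7, -4, -1], [5, 3, 1]].
X = K⁻¹N = [[-10, -6, -1], [-7, -4, -1], [5, 3, 1]] · [[11, 13], [-20, -25], [7, 14]] = [[3, 6], [-4, -5], [2, 4]].

X = [[3, 6], [-4, -5], [2, 4]]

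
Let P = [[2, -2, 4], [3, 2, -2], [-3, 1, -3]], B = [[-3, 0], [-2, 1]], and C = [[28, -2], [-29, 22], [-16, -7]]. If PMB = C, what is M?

Isolating M: multiply by P⁻¹ from the left and B⁻¹ from the right, so M = P⁻¹CB⁻¹.
P has determinant -2; P⁻¹ = [[2, 1, 2], [-15/2, -3, -8], [-9/2, -2, -5]].
det B = -3, so B⁻¹ = [[-1/3, 0], [-2/3, 1]].
P⁻¹C = [[-5, 4], [5, 5], [12, 0]].
M = (P⁻¹C)B⁻¹ = [[-1, 4], [-5, 5], [-4, 0]].

M = [[-1, 4], [-5, 5], [-4, 0]]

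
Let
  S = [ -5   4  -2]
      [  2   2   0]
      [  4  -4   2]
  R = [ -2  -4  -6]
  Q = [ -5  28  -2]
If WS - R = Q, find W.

WS = Q + R = [[-7, 24, -8]].
S is on the right of W, so right-multiply by S⁻¹: W = (Q + R)S⁻¹.
S has determinant -4; S⁻¹ = [[-1, 0, -1], [1, 1/2, 1], [4, 1, 9/2]].
W = (Q + R)S⁻¹ = [[-1, 4, -5]].

W = [[-1, 4, -5]]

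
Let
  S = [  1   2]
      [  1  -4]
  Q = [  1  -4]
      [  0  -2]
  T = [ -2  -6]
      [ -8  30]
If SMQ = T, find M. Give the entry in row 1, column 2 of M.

5

M = S⁻¹TQ⁻¹ (apply S⁻¹ on the left and Q⁻¹ on the right).
det S = -6, so S⁻¹ = [[2/3, 1/3], [1/6, -1/6]].
det Q = -2; the adjugate gives Q⁻¹ = [[1, -2], [0, -1/2]].
S⁻¹T = [[-4, 6], [1, -6]].
M = (S⁻¹T)Q⁻¹ = [[-4, 5], [1, 1]].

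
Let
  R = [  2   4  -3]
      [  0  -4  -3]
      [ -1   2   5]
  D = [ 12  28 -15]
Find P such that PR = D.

Right-multiplying both sides by R⁻¹ gives P = DR⁻¹.
det R = -4, so R⁻¹ = [[7/2, 13/2, 6], [-3/4, -7/4, -3/2], [1, 2, 2]].
P = DR⁻¹ = [[12, 28, -15]] · [[7/2, 13/2, 6], [-3/4, -7/4, -3/2], [1, 2, 2]] = [[6, -1, 0]].

P = [[6, -1, 0]]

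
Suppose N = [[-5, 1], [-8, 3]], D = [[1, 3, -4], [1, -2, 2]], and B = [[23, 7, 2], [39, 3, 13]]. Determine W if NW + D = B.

W = [[-4, -1, -1], [2, -1, 1]]

NW = B − D = [[22, 4, 6], [38, 5, 11]].
Left-multiplying both sides by N⁻¹ gives W = N⁻¹(B − D).
det N = -7; the adjugate gives N⁻¹ = [[-3/7, 1/7], [-8/7, 5/7]].
W = N⁻¹(B − D) = [[-4, -1, -1], [2, -1, 1]].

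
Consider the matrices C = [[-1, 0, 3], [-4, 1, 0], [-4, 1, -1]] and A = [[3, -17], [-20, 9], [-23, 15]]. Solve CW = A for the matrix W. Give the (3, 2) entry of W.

-6

Since C multiplies W on the left, W = C⁻¹A.
det C = 1; the adjugate gives C⁻¹ = [[-1, 3, -3], [-4, 13, -12], [0, 1, -1]].
W = C⁻¹A = [[-1, 3, -3], [-4, 13, -12], [0, 1, -1]] · [[3, -17], [-20, 9], [-23, 15]] = [[6, -1], [4, 5], [3, -6]].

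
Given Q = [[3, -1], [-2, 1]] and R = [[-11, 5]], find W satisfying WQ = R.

Q is on the right of W, so right-multiply by Q⁻¹: W = RQ⁻¹.
Q has determinant 1; Q⁻¹ = [[1, 1], [2, 3]].
W = RQ⁻¹ = [[-11, 5]] · [[1, 1], [2, 3]] = [[-1, 4]].

W = [[-1, 4]]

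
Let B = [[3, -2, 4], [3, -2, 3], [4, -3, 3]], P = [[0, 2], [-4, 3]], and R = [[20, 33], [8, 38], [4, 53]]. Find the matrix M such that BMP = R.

M = [[4, 5], [-2, 4], [2, -3]]

Isolating M: multiply by B⁻¹ from the left and P⁻¹ from the right, so M = B⁻¹RP⁻¹.
det B = -1; the adjugate gives B⁻¹ = [[-3, 6, -2], [-3, 7, -3], [1, -1, 0]].
det P = 8, so P⁻¹ = [[3/8, -1/4], [1/2, 0]].
B⁻¹R = [[-20, 23], [-16, 8], [12, -5]].
M = (B⁻¹R)P⁻¹ = [[4, 5], [-2, 4], [2, -3]].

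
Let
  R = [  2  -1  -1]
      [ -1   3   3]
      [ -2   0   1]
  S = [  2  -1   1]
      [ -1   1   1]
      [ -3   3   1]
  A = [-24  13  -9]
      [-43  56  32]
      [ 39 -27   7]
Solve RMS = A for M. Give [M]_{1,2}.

Isolating M: multiply by R⁻¹ from the left and S⁻¹ from the right, so M = R⁻¹AS⁻¹.
det R = 5; the adjugate gives R⁻¹ = [[3/5, 1/5, 0], [-1, 0, -1], [6/5, 2/5, 1]].
det S = -2, so S⁻¹ = [[1, -2, 1], [1, -5/2, 3/2], [0, 3/2, -1/2]].
R⁻¹A = [[-23, 19, 1], [-15, 14, 2], [-7, 11, 9]].
M = (R⁻¹A)S⁻¹ = [[-4, 0, 5], [-1, -2, 5], [4, 0, 5]].

0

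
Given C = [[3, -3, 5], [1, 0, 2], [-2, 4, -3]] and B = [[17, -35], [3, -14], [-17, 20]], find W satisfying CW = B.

Left-multiplying both sides by C⁻¹ gives W = C⁻¹B.
det C = -1, so C⁻¹ = [[8, -11, 6], [1, -1, 1], [-4, 6, -3]].
W = C⁻¹B = [[8, -11, 6], [1, -1, 1], [-4, 6, -3]] · [[17, -35], [3, -14], [-17, 20]] = [[1, -6], [-3, -1], [1, -4]].

W = [[1, -6], [-3, -1], [1, -4]]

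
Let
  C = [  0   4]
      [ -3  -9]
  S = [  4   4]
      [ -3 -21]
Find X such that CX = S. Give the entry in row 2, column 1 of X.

1

Since C multiplies X on the left, X = C⁻¹S.
C has determinant 12; C⁻¹ = [[-3/4, -1/3], [1/4, 0]].
X = C⁻¹S = [[-3/4, -1/3], [1/4, 0]] · [[4, 4], [-3, -21]] = [[-2, 4], [1, 1]].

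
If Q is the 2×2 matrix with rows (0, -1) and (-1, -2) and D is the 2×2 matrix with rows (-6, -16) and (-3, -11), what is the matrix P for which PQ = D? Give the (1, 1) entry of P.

Q is on the right of P, so right-multiply by Q⁻¹: P = DQ⁻¹.
det Q = -1, so Q⁻¹ = [[2, -1], [-1, 0]].
P = DQ⁻¹ = [[-6, -16], [-3, -11]] · [[2, -1], [-1, 0]] = [[4, 6], [5, 3]].

4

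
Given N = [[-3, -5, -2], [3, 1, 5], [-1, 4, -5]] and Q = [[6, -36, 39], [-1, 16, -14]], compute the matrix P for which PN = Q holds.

N is on the right of P, so right-multiply by N⁻¹: P = QN⁻¹.
det N = -1; the adjugate gives N⁻¹ = [[25, 33, 23], [-10, -13, -9], [-13, -17, -12]].
P = QN⁻¹ = [[6, -36, 39], [-1, 16, -14]] · [[25, 33, 23], [-10, -13, -9], [-13, -17, -12]] = [[3, 3, -6], [-3, -3, 1]].

P = [[3, 3, -6], [-3, -3, 1]]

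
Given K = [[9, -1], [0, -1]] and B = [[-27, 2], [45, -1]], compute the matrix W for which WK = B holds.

W = [[-3, 1], [5, -4]]

Since K sits to the right of W, W = BK⁻¹.
det K = -9; the adjugate gives K⁻¹ = [[1/9, -1/9], [0, -1]].
W = BK⁻¹ = [[-27, 2], [45, -1]] · [[1/9, -1/9], [0, -1]] = [[-3, 1], [5, -4]].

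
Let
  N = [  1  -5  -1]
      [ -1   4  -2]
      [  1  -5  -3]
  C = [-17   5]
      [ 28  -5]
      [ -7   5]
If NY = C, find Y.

Y = [[-2, 5], [4, 0], [-5, 0]]

N is on the left of Y, so left-multiply by N⁻¹: Y = N⁻¹C.
N has determinant 2; N⁻¹ = [[-11, -5, 7], [-5/2, -1, 3/2], [1/2, 0, -1/2]].
Y = N⁻¹C = [[-11, -5, 7], [-5/2, -1, 3/2], [1/2, 0, -1/2]] · [[-17, 5], [28, -5], [-7, 5]] = [[-2, 5], [4, 0], [-5, 0]].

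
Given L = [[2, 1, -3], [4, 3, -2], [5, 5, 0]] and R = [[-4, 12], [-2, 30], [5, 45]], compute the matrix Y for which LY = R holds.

Since L multiplies Y on the left, Y = L⁻¹R.
L has determinant -5; L⁻¹ = [[-2, 3, -7/5], [2, -3, 8/5], [-1, 1, -2/5]].
Y = L⁻¹R = [[-2, 3, -7/5], [2, -3, 8/5], [-1, 1, -2/5]] · [[-4, 12], [-2, 30], [5, 45]] = [[-5, 3], [6, 6], [0, 0]].

Y = [[-5, 3], [6, 6], [0, 0]]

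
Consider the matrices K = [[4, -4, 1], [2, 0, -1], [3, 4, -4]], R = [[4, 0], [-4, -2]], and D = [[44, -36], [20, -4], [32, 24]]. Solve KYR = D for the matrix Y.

Y = [[4, 0], [-3, -5], [1, -2]]

Isolating Y: multiply by K⁻¹ from the left and R⁻¹ from the right, so Y = K⁻¹DR⁻¹.
det K = 4, so K⁻¹ = [[1, -3, 1], [5/4, -19/4, 3/2], [2, -7, 2]].
det R = -8, so R⁻¹ = [[1/4, 0], [-1/2, -1/2]].
K⁻¹D = [[16, 0], [8, 10], [12, 4]].
Y = (K⁻¹D)R⁻¹ = [[4, 0], [-3, -5], [1, -2]].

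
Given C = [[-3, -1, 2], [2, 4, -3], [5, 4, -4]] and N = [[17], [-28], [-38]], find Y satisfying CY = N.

Y = [[-2], [-3], [4]]

Since C multiplies Y on the left, Y = C⁻¹N.
det C = -5; the adjugate gives C⁻¹ = [[4/5, -4/5, 1], [7/5, -2/5, 1], [12/5, -7/5, 2]].
Y = C⁻¹N = [[4/5, -4/5, 1], [7/5, -2/5, 1], [12/5, -7/5, 2]] · [[17], [-28], [-38]] = [[-2], [-3], [4]].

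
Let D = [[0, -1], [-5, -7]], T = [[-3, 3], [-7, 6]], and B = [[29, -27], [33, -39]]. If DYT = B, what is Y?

Y = [[-2, -4], [5, 2]]

Isolating Y: multiply by D⁻¹ from the left and T⁻¹ from the right, so Y = D⁻¹BT⁻¹.
det D = -5; the adjugate gives D⁻¹ = [[7/5, -1/5], [-1, 0]].
det T = 3, so T⁻¹ = [[2, -1], [7/3, -1]].
D⁻¹B = [[34, -30], [-29, 27]].
Y = (D⁻¹B)T⁻¹ = [[-2, -4], [5, 2]].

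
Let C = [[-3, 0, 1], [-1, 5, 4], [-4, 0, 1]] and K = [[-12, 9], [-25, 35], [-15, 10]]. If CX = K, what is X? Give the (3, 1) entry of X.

Left-multiplying both sides by C⁻¹ gives X = C⁻¹K.
C has determinant 5; C⁻¹ = [[1, 0, -1], [-3, 1/5, 11/5], [4, 0, -3]].
X = C⁻¹K = [[1, 0, -1], [-3, 1/5, 11/5], [4, 0, -3]] · [[-12, 9], [-25, 35], [-15, 10]] = [[3, -1], [-2, 2], [-3, 6]].

-3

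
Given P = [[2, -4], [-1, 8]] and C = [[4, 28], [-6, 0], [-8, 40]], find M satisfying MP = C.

Right-multiplying both sides by P⁻¹ gives M = CP⁻¹.
det P = 12; the adjugate gives P⁻¹ = [[2/3, 1/3], [1/12, 1/6]].
M = CP⁻¹ = [[4, 28], [-6, 0], [-8, 40]] · [[2/3, 1/3], [1/12, 1/6]] = [[5, 6], [-4, -2], [-2, 4]].

M = [[5, 6], [-4, -2], [-2, 4]]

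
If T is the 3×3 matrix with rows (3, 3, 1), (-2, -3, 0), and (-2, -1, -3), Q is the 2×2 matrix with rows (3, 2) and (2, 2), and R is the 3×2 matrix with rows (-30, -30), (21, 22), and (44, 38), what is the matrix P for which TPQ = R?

P = [[2, 0], [-1, -4], [-3, -3]]

Isolating P: multiply by T⁻¹ from the left and Q⁻¹ from the right, so P = T⁻¹RQ⁻¹.
det T = 5; the adjugate gives T⁻¹ = [[9/5, 8/5, 3/5], [-6/5, -7/5, -2/5], [-4/5, -3/5, -3/5]].
det Q = 2; the adjugate gives Q⁻¹ = [[1, -1], [-1, 3/2]].
T⁻¹R = [[6, 4], [-11, -10], [-15, -12]].
P = (T⁻¹R)Q⁻¹ = [[2, 0], [-1, -4], [-3, -3]].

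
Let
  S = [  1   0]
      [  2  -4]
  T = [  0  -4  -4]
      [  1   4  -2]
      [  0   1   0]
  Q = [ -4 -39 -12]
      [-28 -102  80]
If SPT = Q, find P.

P = S⁻¹QT⁻¹ (apply S⁻¹ on the left and T⁻¹ on the right).
S has determinant -4; S⁻¹ = [[1, 0], [1/2, -1/4]].
det T = -4, so T⁻¹ = [[-1/2, 1, -6], [0, 0, 1], [-1/4, 0, -1]].
S⁻¹Q = [[-4, -39, -12], [5, 6, -26]].
P = (S⁻¹Q)T⁻¹ = [[5, -4, -3], [4, 5, 2]].

P = [[5, -4, -3], [4, 5, 2]]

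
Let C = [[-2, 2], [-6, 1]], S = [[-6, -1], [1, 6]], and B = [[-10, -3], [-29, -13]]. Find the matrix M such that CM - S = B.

M = [[4, 1], [-4, -1]]

CM = B + S = [[-16, -4], [-28, -7]].
Left-multiplying both sides by C⁻¹ gives M = C⁻¹(B + S).
det C = 10, so C⁻¹ = [[1/10, -1/5], [3/5, -1/5]].
M = C⁻¹(B + S) = [[4, 1], [-4, -1]].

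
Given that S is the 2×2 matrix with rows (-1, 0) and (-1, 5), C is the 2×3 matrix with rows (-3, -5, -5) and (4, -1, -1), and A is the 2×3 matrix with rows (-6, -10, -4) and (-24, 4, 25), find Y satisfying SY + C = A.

SY = A − C = [[-3, -5, 1], [-28, 5, 26]].
Left-multiplying both sides by S⁻¹ gives Y = S⁻¹(A − C).
S has determinant -5; S⁻¹ = [[-1, 0], [-1/5, 1/5]].
Y = S⁻¹(A − C) = [[3, 5, -1], [-5, 2, 5]].

Y = [[3, 5, -1], [-5, 2, 5]]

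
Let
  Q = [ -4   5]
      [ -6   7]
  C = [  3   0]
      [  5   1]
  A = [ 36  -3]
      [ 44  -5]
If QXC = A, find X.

Isolating X: multiply by Q⁻¹ from the left and C⁻¹ from the right, so X = Q⁻¹AC⁻¹.
det Q = 2, so Q⁻¹ = [[7/2, -5/2], [3, -2]].
det C = 3; the adjugate gives C⁻¹ = [[1/3, 0], [-5/3, 1]].
Q⁻¹A = [[16, 2], [20, 1]].
X = (Q⁻¹A)C⁻¹ = [[2, 2], [5, 1]].

X = [[2, 2], [5, 1]]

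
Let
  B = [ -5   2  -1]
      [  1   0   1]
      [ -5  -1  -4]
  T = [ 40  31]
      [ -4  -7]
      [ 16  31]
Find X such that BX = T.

X = [[-6, -5], [6, 2], [2, -2]]

Since B multiplies X on the left, X = B⁻¹T.
B has determinant -6; B⁻¹ = [[-1/6, -3/2, -1/3], [1/6, -5/2, -2/3], [1/6, 5/2, 1/3]].
X = B⁻¹T = [[-1/6, -3/2, -1/3], [1/6, -5/2, -2/3], [1/6, 5/2, 1/3]] · [[40, 31], [-4, -7], [16, 31]] = [[-6, -5], [6, 2], [2, -2]].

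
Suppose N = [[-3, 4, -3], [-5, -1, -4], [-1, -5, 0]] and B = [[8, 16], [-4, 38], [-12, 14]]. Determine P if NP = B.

N is on the left of P, so left-multiply by N⁻¹: P = N⁻¹B.
det N = 4, so N⁻¹ = [[-5, 15/4, -19/4], [1, -3/4, 3/4], [6, -19/4, 23/4]].
P = N⁻¹B = [[-5, 15/4, -19/4], [1, -3/4, 3/4], [6, -19/4, 23/4]] · [[8, 16], [-4, 38], [-12, 14]] = [[2, -4], [2, -2], [-2, -4]].

P = [[2, -4], [2, -2], [-2, -4]]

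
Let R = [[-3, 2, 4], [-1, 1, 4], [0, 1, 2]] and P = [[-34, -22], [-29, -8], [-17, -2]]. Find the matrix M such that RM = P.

Since R multiplies M on the left, M = R⁻¹P.
det R = 6, so R⁻¹ = [[-1/3, 0, 2/3], [1/3, -1, 4/3], [-1/6, 1/2, -1/6]].
M = R⁻¹P = [[-1/3, 0, 2/3], [1/3, -1, 4/3], [-1/6, 1/2, -1/6]] · [[-34, -22], [-29, -8], [-17, -2]] = [[0, 6], [-5, -2], [-6, 0]].

M = [[0, 6], [-5, -2], [-6, 0]]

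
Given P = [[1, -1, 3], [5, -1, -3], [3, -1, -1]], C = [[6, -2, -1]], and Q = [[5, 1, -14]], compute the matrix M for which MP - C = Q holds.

MP = Q + C = [[11, -1, -15]].
P is on the right of M, so right-multiply by P⁻¹: M = (Q + C)P⁻¹.
det P = -4; the adjugate gives P⁻¹ = [[1/2, 1, -3/2], [1, 5/2, -9/2], [1/2, 1/2, -1]].
M = (Q + C)P⁻¹ = [[-3, 1, 3]].

M = [[-3, 1, 3]]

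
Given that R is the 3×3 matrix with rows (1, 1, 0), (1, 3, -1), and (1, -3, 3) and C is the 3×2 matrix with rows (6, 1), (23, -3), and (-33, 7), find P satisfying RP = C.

P = [[0, 4], [6, -3], [-5, -2]]

R is on the left of P, so left-multiply by R⁻¹: P = R⁻¹C.
det R = 2; the adjugate gives R⁻¹ = [[3, -3/2, -1/2], [-2, 3/2, 1/2], [-3, 2, 1]].
P = R⁻¹C = [[3, -3/2, -1/2], [-2, 3/2, 1/2], [-3, 2, 1]] · [[6, 1], [23, -3], [-33, 7]] = [[0, 4], [6, -3], [-5, -2]].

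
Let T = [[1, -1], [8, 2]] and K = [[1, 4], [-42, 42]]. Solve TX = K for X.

T is on the left of X, so left-multiply by T⁻¹: X = T⁻¹K.
det T = 10, so T⁻¹ = [[1/5, 1/10], [-4/5, 1/10]].
X = T⁻¹K = [[1/5, 1/10], [-4/5, 1/10]] · [[1, 4], [-42, 42]] = [[-4, 5], [-5, 1]].

X = [[-4, 5], [-5, 1]]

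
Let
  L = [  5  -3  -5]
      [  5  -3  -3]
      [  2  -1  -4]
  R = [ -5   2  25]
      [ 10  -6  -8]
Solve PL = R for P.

L is on the right of P, so right-multiply by L⁻¹: P = RL⁻¹.
det L = -2; the adjugate gives L⁻¹ = [[-9/2, 7/2, 3], [-7, 5, 5], [-1/2, 1/2, 0]].
P = RL⁻¹ = [[-5, 2, 25], [10, -6, -8]] · [[-9/2, 7/2, 3], [-7, 5, 5], [-1/2, 1/2, 0]] = [[-4, 5, -5], [1, 1, 0]].

P = [[-4, 5, -5], [1, 1, 0]]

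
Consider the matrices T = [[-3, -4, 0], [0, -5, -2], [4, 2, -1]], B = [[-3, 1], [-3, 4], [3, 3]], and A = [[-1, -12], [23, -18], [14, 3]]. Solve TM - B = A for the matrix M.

TM = A + B = [[-4, -11], [20, -14], [17, 6]].
T is on the left of M, so left-multiply by T⁻¹: M = T⁻¹(A + B).
det T = 5; the adjugate gives T⁻¹ = [[9/5, -4/5, 8/5], [-8/5, 3/5, -6/5], [4, -2, 3]].
M = T⁻¹(A + B) = [[4, 1], [-2, 2], [-5, 2]].

M = [[4, 1], [-2, 2], [-5, 2]]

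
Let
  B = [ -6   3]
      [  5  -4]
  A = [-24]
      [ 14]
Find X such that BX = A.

Since B multiplies X on the left, X = B⁻¹A.
B has determinant 9; B⁻¹ = [[-4/9, -1/3], [-5/9, -2/3]].
X = B⁻¹A = [[-4/9, -1/3], [-5/9, -2/3]] · [[-24], [14]] = [[6], [4]].

X = [[6], [4]]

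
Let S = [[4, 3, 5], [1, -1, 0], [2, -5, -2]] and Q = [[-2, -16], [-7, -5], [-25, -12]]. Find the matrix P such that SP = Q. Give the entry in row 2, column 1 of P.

3

Since S multiplies P on the left, P = S⁻¹Q.
S has determinant -1; S⁻¹ = [[-2, 19, -5], [-2, 18, -5], [3, -26, 7]].
P = S⁻¹Q = [[-2, 19, -5], [-2, 18, -5], [3, -26, 7]] · [[-2, -16], [-7, -5], [-25, -12]] = [[-4, -3], [3, 2], [1, -2]].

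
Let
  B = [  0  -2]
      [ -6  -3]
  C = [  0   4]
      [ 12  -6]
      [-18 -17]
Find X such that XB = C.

X = [[-2, 0], [6, -2], [4, 3]]

Since B sits to the right of X, X = CB⁻¹.
det B = -12; the adjugate gives B⁻¹ = [[1/4, -1/6], [-1/2, 0]].
X = CB⁻¹ = [[0, 4], [12, -6], [-18, -17]] · [[1/4, -1/6], [-1/2, 0]] = [[-2, 0], [6, -2], [4, 3]].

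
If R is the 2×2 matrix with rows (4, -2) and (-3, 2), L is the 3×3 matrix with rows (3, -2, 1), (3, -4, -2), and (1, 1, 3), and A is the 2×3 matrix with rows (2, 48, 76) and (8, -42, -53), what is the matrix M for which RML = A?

M = [[5, -3, 4], [2, 3, 4]]

M = R⁻¹AL⁻¹ (apply R⁻¹ on the left and L⁻¹ on the right).
det R = 2; the adjugate gives R⁻¹ = [[1, 1], [3/2, 2]].
L has determinant -1; L⁻¹ = [[10, -7, -8], [11, -8, -9], [-7, 5, 6]].
R⁻¹A = [[10, 6, 23], [19, -12, 8]].
M = (R⁻¹A)L⁻¹ = [[5, -3, 4], [2, 3, 4]].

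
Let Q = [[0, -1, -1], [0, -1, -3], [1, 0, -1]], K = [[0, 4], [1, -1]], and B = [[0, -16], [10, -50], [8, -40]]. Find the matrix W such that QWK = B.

W = [[-5, 3], [1, 5], [3, -5]]

Isolating W: multiply by Q⁻¹ from the left and K⁻¹ from the right, so W = Q⁻¹BK⁻¹.
det Q = 2; the adjugate gives Q⁻¹ = [[1/2, -1/2, 1], [-3/2, 1/2, 0], [1/2, -1/2, 0]].
det K = -4; the adjugate gives K⁻¹ = [[1/4, 1], [1/4, 0]].
Q⁻¹B = [[3, -23], [5, -1], [-5, 17]].
W = (Q⁻¹B)K⁻¹ = [[-5, 3], [1, 5], [3, -5]].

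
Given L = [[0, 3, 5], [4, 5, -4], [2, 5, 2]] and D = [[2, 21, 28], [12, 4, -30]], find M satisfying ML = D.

Since L sits to the right of M, M = DL⁻¹.
det L = 2; the adjugate gives L⁻¹ = [[15, 19/2, -37/2], [-8, -5, 10], [5, 3, -6]].
M = DL⁻¹ = [[2, 21, 28], [12, 4, -30]] · [[15, 19/2, -37/2], [-8, -5, 10], [5, 3, -6]] = [[2, -2, 5], [-2, 4, -2]].

M = [[2, -2, 5], [-2, 4, -2]]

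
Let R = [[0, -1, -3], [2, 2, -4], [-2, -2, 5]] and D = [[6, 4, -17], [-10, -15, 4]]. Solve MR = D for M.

M = [[2, 4, 1], [5, -6, -1]]

Since R sits to the right of M, M = DR⁻¹.
det R = 2; the adjugate gives R⁻¹ = [[1, 11/2, 5], [-1, -3, -3], [0, 1, 1]].
M = DR⁻¹ = [[6, 4, -17], [-10, -15, 4]] · [[1, 11/2, 5], [-1, -3, -3], [0, 1, 1]] = [[2, 4, 1], [5, -6, -1]].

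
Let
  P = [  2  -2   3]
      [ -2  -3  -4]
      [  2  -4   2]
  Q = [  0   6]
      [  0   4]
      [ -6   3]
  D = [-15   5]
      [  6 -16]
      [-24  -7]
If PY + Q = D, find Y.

PY = D − Q = [[-15, -1], [6, -20], [-18, -10]].
P is on the left of Y, so left-multiply by P⁻¹: Y = P⁻¹(D − Q).
det P = 6; the adjugate gives P⁻¹ = [[-11/3, -4/3, 17/6], [-2/3, -1/3, 1/3], [7/3, 2/3, -5/3]].
Y = P⁻¹(D − Q) = [[-4, 2], [2, 4], [-1, 1]].

Y = [[-4, 2], [2, 4], [-1, 1]]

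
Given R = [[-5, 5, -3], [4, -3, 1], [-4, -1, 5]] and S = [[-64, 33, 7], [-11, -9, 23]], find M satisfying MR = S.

M = [[4, -6, 5], [-1, 0, 4]]

Right-multiplying both sides by R⁻¹ gives M = SR⁻¹.
det R = -2; the adjugate gives R⁻¹ = [[7, 11, 2], [12, 37/2, 7/2], [8, 25/2, 5/2]].
M = SR⁻¹ = [[-64, 33, 7], [-11, -9, 23]] · [[7, 11, 2], [12, 37/2, 7/2], [8, 25/2, 5/2]] = [[4, -6, 5], [-1, 0, 4]].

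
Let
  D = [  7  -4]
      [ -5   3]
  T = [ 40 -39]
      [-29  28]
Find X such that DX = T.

D is on the left of X, so left-multiply by D⁻¹: X = D⁻¹T.
D has determinant 1; D⁻¹ = [[3, 4], [5, 7]].
X = D⁻¹T = [[3, 4], [5, 7]] · [[40, -39], [-29, 28]] = [[4, -5], [-3, 1]].

X = [[4, -5], [-3, 1]]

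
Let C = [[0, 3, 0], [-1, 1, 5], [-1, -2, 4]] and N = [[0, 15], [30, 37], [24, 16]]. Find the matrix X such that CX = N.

Left-multiplying both sides by C⁻¹ gives X = C⁻¹N.
C has determinant -3; C⁻¹ = [[-14/3, 4, -5], [1/3, 0, 0], [-1, 1, -1]].
X = C⁻¹N = [[-14/3, 4, -5], [1/3, 0, 0], [-1, 1, -1]] · [[0, 15], [30, 37], [24, 16]] = [[0, -2], [0, 5], [6, 6]].

X = [[0, -2], [0, 5], [6, 6]]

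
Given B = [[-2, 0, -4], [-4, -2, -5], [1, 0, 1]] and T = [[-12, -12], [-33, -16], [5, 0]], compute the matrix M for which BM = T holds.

B is on the left of M, so left-multiply by B⁻¹: M = B⁻¹T.
det B = -4, so B⁻¹ = [[1/2, 0, 2], [1/4, -1/2, -3/2], [-1/2, 0, -1]].
M = B⁻¹T = [[1/2, 0, 2], [1/4, -1/2, -3/2], [-1/2, 0, -1]] · [[-12, -12], [-33, -16], [5, 0]] = [[4, -6], [6, 5], [1, 6]].

M = [[4, -6], [6, 5], [1, 6]]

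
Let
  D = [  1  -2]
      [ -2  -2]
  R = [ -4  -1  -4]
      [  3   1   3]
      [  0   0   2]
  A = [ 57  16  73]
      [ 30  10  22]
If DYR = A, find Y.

Y = [[-3, -1, 4], [3, -4, -2]]

Isolating Y: multiply by D⁻¹ from the left and R⁻¹ from the right, so Y = D⁻¹AR⁻¹.
det D = -6, so D⁻¹ = [[1/3, -1/3], [-1/3, -1/6]].
det R = -2; the adjugate gives R⁻¹ = [[-1, -1, -1/2], [3, 4, 0], [0, 0, 1/2]].
D⁻¹A = [[9, 2, 17], [-24, -7, -28]].
Y = (D⁻¹A)R⁻¹ = [[-3, -1, 4], [3, -4, -2]].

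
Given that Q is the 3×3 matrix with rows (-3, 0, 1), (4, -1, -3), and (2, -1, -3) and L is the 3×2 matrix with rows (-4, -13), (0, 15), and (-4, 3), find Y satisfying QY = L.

Y = [[2, 6], [2, -6], [2, 5]]

Left-multiplying both sides by Q⁻¹ gives Y = Q⁻¹L.
det Q = -2; the adjugate gives Q⁻¹ = [[0, 1/2, -1/2], [-3, -7/2, 5/2], [1, 3/2, -3/2]].
Y = Q⁻¹L = [[0, 1/2, -1/2], [-3, -7/2, 5/2], [1, 3/2, -3/2]] · [[-4, -13], [0, 15], [-4, 3]] = [[2, 6], [2, -6], [2, 5]].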